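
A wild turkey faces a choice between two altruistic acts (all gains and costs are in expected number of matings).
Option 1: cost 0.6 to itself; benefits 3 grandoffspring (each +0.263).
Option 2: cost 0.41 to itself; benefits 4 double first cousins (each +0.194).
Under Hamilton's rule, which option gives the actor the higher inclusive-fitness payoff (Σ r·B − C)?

Option 2

Option 1: r to a grandoffspring = 0.25.
Option 1: Σ r·B − C = (3·0.25·0.263) − 0.6 = -0.40275.
Option 2: r to a double first cousin = 0.25.
Option 2: Σ r·B − C = (4·0.25·0.194) − 0.41 = -0.216.
Option 2 has the higher net inclusive-fitness payoff.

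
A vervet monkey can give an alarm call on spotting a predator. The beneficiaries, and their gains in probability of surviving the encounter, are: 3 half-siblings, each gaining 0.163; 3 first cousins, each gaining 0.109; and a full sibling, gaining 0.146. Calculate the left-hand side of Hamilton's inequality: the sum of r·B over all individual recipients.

0.236125

r to a half-sibling = 0.25 (half-sibs share one parent — one path of length 2: r = (1/2)^2 = 1/4).
r to a first cousin = 0.125 (first cousins share one grandparent pair — two paths of length 4: r = 2·(1/2)^4 = 1/8).
r to a full sibling = 0.5 (full sibs share both parents — two paths of length 2: r = 2·(1/2)^2 = 1/2).
Summing one r·B term per recipient: 3·0.25·0.163 + 3·0.125·0.109 + 1·0.5·0.146 = 0.236125.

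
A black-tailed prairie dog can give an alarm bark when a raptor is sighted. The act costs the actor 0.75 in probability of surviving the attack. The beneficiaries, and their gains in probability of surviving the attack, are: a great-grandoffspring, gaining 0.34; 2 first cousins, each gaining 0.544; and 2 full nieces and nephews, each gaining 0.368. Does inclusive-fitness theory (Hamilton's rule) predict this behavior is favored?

No

Hamilton's rule: the trait is favored when the sum of r·B over every recipient exceeds the actor's cost C.
r to a great-grandoffspring = 0.125 (three parent–offspring links: r = (1/2)^3 = 1/8).
r to a first cousin = 0.125 (first cousins share one grandparent pair — two paths of length 4: r = 2·(1/2)^4 = 1/8).
r to a full niece or nephew = 0.25 (full aunt/uncle↔niece/nephew: two paths of length 3 through the shared grandparent pair: r = 2·(1/2)^3 = 1/4).
Summing one r·B term per recipient: 1·0.125·0.34 + 2·0.125·0.544 + 2·0.25·0.368 = 0.3625.
0.3625 < 0.75: the indirect benefit is less than the cost.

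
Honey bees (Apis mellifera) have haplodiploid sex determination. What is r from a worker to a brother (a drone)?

0.25

Her haploid brother carries none of their father's genes and a random half of their mother's genome; that half matches the maternal half of her own genome with probability 1/2: r = 1/2 · 1/2 = 1/4.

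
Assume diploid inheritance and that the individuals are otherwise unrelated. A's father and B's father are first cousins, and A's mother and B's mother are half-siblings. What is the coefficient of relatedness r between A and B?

0.09375

Relatedness sums over independent paths through distinct common ancestors.
A and B are related in two ways: second cousins through their fathers (r = 1/32) and half first cousins through their mothers (r = 1/16).
r = 1/32 + 1/16 = 0.09375.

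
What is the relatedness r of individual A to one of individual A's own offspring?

0.5

Each parent–offspring link contributes a factor of 1/2, and independent paths through distinct common ancestors add.
One parent–offspring link: r = (1/2)^1 = 1/2.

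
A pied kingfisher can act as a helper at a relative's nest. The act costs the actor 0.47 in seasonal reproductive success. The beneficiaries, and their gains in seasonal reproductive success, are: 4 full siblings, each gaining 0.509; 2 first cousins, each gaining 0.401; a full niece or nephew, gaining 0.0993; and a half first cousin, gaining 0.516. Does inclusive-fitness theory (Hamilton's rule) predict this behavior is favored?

Yes

Hamilton's rule: the trait is favored when the sum of r·B over every recipient exceeds the actor's cost C.
r to a full sibling = 1/2 (full sibs share both parents — two paths of length 2: r = 2·(1/2)^2 = 1/2).
r to a first cousin = 1/8 (first cousins share one grandparent pair — two paths of length 4: r = 2·(1/2)^4 = 1/8).
r to a full niece or nephew = 0.25 (full aunt/uncle↔niece/nephew: two paths of length 3 through the shared grandparent pair: r = 2·(1/2)^3 = 1/4).
r to a half first cousin = 1/16 (half first cousins share one grandparent — one path of length 4: r = (1/2)^4 = 1/16).
Summing one r·B term per recipient: 4·0.5·0.509 + 2·0.125·0.401 + 1·0.25·0.0993 + 1·0.0625·0.516 = 1.175325.
1.175325 > 0.47: the indirect benefit exceeds the cost.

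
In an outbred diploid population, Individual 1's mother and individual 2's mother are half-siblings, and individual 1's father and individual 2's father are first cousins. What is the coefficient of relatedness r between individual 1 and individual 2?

Wright's path rule: contributions from independent ancestry routes add.
Individual 1 and individual 2 are related in two ways: half first cousins through their mothers (r = 1/16) and second cousins through their fathers (r = 1/32).
r = 1/16 + 1/32 = 0.09375.

0.09375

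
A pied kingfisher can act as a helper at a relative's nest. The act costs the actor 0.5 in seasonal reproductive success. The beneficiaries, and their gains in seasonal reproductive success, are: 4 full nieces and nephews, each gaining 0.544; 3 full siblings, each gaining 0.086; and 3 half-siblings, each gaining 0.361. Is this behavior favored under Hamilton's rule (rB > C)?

Yes

Hamilton's rule: the trait is favored when the sum of r·B over every recipient exceeds the actor's cost C.
r to a full niece or nephew = 1/4 (full aunt/uncle↔niece/nephew: two paths of length 3 through the shared grandparent pair: r = 2·(1/2)^3 = 1/4).
r to a full sibling = 1/2 (full sibs share both parents — two paths of length 2: r = 2·(1/2)^2 = 1/2).
r to a half-sibling = 1/4 (half-sibs share one parent — one path of length 2: r = (1/2)^2 = 1/4).
Summing one r·B term per recipient: 4·0.25·0.544 + 3·0.5·0.086 + 3·0.25·0.361 = 0.94375.
0.94375 > 0.5: the indirect benefit exceeds the cost.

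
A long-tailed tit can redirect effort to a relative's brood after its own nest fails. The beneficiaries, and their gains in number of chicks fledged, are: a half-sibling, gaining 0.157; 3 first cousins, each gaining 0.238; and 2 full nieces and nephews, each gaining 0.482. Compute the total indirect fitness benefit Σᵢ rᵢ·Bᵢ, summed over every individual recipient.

r to a half-sibling = 1/4 (half-sibs share one parent — one path of length 2: r = (1/2)^2 = 1/4).
r to a first cousin = 0.125 (first cousins share one grandparent pair — two paths of length 4: r = 2·(1/2)^4 = 1/8).
r to a full niece or nephew = 1/4 (full aunt/uncle↔niece/nephew: two paths of length 3 through the shared grandparent pair: r = 2·(1/2)^3 = 1/4).
Summing one r·B term per recipient: 1·0.25·0.157 + 3·0.125·0.238 + 2·0.25·0.482 = 0.3695.

0.3695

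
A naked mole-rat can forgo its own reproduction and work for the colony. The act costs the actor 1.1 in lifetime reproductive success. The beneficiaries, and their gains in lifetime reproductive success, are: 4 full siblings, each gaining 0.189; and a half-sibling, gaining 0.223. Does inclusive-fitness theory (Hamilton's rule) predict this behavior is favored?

Hamilton's rule: the trait is favored when the sum of r·B over every recipient exceeds the actor's cost C.
r to a full sibling = 0.5 (full sibs share both parents — two paths of length 2: r = 2·(1/2)^2 = 1/2).
r to a half-sibling = 0.25 (half-sibs share one parent — one path of length 2: r = (1/2)^2 = 1/4).
Summing one r·B term per recipient: 4·0.5·0.189 + 1·0.25·0.223 = 0.43375.
0.43375 < 1.1: the indirect benefit is less than the cost.

No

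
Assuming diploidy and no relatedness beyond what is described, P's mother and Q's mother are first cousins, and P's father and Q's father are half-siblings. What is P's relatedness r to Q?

Relatedness sums over independent paths through distinct common ancestors.
P and Q are related in two ways: second cousins through their mothers (r = 1/32) and half first cousins through their fathers (r = 1/16).
r = 1/32 + 1/16 = 0.09375.

0.09375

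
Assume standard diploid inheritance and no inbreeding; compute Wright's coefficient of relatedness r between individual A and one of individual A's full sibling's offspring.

Each parent–offspring link contributes a factor of 1/2, and independent paths through distinct common ancestors add.
Full aunt/uncle↔niece/nephew: two paths of length 3 through the shared grandparent pair: r = 2·(1/2)^3 = 1/4.

0.25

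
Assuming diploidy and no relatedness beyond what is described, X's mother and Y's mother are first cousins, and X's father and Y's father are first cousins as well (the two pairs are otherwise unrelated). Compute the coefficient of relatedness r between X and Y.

With two independent routes of shared ancestry, r is the sum of the two contributions.
X and Y are related in two ways: second cousins through their mothers (r = 1/32) and second cousins through their fathers (r = 1/32).
r = 1/32 + 1/32 = 0.0625.

0.0625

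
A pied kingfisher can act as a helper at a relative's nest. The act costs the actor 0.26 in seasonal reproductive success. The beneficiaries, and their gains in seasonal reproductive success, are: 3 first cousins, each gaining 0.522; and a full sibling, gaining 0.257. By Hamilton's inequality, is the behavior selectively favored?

Yes

Hamilton's rule: the trait is favored when the sum of r·B over every recipient exceeds the actor's cost C.
r to a first cousin = 1/8 (first cousins share one grandparent pair — two paths of length 4: r = 2·(1/2)^4 = 1/8).
r to a full sibling = 1/2 (full sibs share both parents — two paths of length 2: r = 2·(1/2)^2 = 1/2).
Summing one r·B term per recipient: 3·0.125·0.522 + 1·0.5·0.257 = 0.32425.
0.32425 > 0.26: the indirect benefit exceeds the cost.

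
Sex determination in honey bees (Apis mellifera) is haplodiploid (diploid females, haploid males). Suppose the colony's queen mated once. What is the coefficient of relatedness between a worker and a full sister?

Haplodiploid full sisters inherit their father's entire haploid genome identically (contributing 1/2) and on average half of their mother's contribution (1/2 · 1/2 = 1/4); r = 1/2 + 1/4 = 3/4.

0.75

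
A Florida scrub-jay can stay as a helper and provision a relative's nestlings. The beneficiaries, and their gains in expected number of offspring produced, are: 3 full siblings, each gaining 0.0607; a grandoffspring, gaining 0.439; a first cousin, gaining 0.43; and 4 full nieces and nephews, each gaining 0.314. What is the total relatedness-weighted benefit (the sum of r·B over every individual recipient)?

0.56855

r to a full sibling = 0.5 (full sibs share both parents — two paths of length 2: r = 2·(1/2)^2 = 1/2).
r to a grandoffspring = 1/4 (two parent–offspring links: r = (1/2)^2 = 1/4).
r to a first cousin = 0.125 (first cousins share one grandparent pair — two paths of length 4: r = 2·(1/2)^4 = 1/8).
r to a full niece or nephew = 1/4 (full aunt/uncle↔niece/nephew: two paths of length 3 through the shared grandparent pair: r = 2·(1/2)^3 = 1/4).
Summing one r·B term per recipient: 3·0.5·0.0607 + 1·0.25·0.439 + 1·0.125·0.43 + 4·0.25·0.314 = 0.56855.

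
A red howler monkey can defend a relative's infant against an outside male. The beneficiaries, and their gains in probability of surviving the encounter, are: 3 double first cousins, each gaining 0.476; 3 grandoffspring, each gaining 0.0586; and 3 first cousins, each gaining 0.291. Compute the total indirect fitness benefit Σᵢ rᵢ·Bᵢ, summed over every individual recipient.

0.510075

r to a double first cousin = 0.25 (double first cousins share both grandparent pairs — four paths of length 4: r = 4·(1/2)^4 = 1/4).
r to a grandoffspring = 1/4 (two parent–offspring links: r = (1/2)^2 = 1/4).
r to a first cousin = 0.125 (first cousins share one grandparent pair — two paths of length 4: r = 2·(1/2)^4 = 1/8).
Summing one r·B term per recipient: 3·0.25·0.476 + 3·0.25·0.0586 + 3·0.125·0.291 = 0.510075.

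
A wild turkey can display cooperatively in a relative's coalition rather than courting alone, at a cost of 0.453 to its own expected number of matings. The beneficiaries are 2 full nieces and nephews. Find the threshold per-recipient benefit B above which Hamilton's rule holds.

0.906

r to a full niece or nephew = 1/4 (full aunt/uncle↔niece/nephew: two paths of length 3 through the shared grandparent pair: r = 2·(1/2)^3 = 1/4).
Hamilton's rule with n recipients of equal r: n·r·B > C, so B > C/(n·r) = 0.453/(2·0.25) = 0.906.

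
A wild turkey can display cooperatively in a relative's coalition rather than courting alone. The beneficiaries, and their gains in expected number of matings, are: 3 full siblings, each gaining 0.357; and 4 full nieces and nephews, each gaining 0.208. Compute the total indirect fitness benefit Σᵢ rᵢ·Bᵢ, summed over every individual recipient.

r to a full sibling = 1/2 (full sibs share both parents — two paths of length 2: r = 2·(1/2)^2 = 1/2).
r to a full niece or nephew = 1/4 (full aunt/uncle↔niece/nephew: two paths of length 3 through the shared grandparent pair: r = 2·(1/2)^3 = 1/4).
Summing one r·B term per recipient: 3·0.5·0.357 + 4·0.25·0.208 = 0.7435.

0.7435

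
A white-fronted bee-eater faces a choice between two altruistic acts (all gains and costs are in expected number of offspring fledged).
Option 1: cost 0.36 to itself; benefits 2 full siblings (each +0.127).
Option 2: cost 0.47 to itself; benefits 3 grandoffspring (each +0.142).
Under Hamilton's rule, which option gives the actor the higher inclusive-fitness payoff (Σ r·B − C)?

Option 1: r to a full sibling = 0.5.
Option 1: Σ r·B − C = (2·0.5·0.127) − 0.36 = -0.233.
Option 2: r to a grandoffspring = 0.25.
Option 2: Σ r·B − C = (3·0.25·0.142) − 0.47 = -0.3635.
Option 1 has the higher net inclusive-fitness payoff.

Option 1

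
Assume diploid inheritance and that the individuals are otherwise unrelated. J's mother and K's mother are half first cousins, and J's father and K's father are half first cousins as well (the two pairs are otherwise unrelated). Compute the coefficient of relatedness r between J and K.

0.03125

With two independent routes of shared ancestry, r is the sum of the two contributions.
J and K are related in two ways: half second cousins through their mothers (r = 1/64) and half second cousins through their fathers (r = 1/64).
r = 1/64 + 1/64 = 0.03125.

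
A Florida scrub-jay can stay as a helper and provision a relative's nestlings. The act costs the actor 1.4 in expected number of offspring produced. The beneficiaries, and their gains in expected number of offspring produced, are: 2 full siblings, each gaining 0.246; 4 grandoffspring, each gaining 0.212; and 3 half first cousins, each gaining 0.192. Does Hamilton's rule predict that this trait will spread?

Hamilton's rule: the trait is favored when the sum of r·B over every recipient exceeds the actor's cost C.
r to a full sibling = 1/2 (full sibs share both parents — two paths of length 2: r = 2·(1/2)^2 = 1/2).
r to a grandoffspring = 0.25 (two parent–offspring links: r = (1/2)^2 = 1/4).
r to a half first cousin = 0.0625 (half first cousins share one grandparent — one path of length 4: r = (1/2)^4 = 1/16).
Summing one r·B term per recipient: 2·0.5·0.246 + 4·0.25·0.212 + 3·0.0625·0.192 = 0.494.
0.494 < 1.4: the indirect benefit is less than the cost.

No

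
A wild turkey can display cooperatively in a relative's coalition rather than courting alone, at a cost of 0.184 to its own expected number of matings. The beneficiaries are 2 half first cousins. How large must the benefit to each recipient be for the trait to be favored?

r to a half first cousin = 1/16 (half first cousins share one grandparent — one path of length 4: r = (1/2)^4 = 1/16).
Hamilton's rule with n recipients of equal r: n·r·B > C, so B > C/(n·r) = 0.184/(2·0.0625) = 1.472.

1.472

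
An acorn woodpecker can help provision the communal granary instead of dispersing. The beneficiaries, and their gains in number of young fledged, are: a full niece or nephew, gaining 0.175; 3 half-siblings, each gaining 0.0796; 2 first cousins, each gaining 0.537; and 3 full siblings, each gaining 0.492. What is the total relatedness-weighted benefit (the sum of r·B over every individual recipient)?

r to a full niece or nephew = 1/4 (full aunt/uncle↔niece/nephew: two paths of length 3 through the shared grandparent pair: r = 2·(1/2)^3 = 1/4).
r to a half-sibling = 0.25 (half-sibs share one parent — one path of length 2: r = (1/2)^2 = 1/4).
r to a first cousin = 0.125 (first cousins share one grandparent pair — two paths of length 4: r = 2·(1/2)^4 = 1/8).
r to a full sibling = 0.5 (full sibs share both parents — two paths of length 2: r = 2·(1/2)^2 = 1/2).
Summing one r·B term per recipient: 1·0.25·0.175 + 3·0.25·0.0796 + 2·0.125·0.537 + 3·0.5·0.492 = 0.9757.

0.9757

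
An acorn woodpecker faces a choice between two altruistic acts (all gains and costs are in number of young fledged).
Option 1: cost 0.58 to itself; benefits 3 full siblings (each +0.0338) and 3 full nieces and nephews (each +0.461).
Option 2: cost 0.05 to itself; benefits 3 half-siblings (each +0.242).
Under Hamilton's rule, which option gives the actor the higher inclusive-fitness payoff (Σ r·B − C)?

Option 2

Option 1: r to a full sibling = 0.5.
Option 1: r to a full niece or nephew = 0.25.
Option 1: Σ r·B − C = (3·0.5·0.0338 + 3·0.25·0.461) − 0.58 = -0.18355.
Option 2: r to a half-sibling = 0.25.
Option 2: Σ r·B − C = (3·0.25·0.242) − 0.05 = 0.1315.
Option 2 has the higher net inclusive-fitness payoff.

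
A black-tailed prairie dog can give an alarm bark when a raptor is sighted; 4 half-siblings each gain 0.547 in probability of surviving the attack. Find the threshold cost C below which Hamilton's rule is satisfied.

0.547

r to a half-sibling = 0.25 (half-sibs share one parent — one path of length 2: r = (1/2)^2 = 1/4).
Hamilton's rule: n·r·B > C, so the trait is favored while C < n·r·B = 4·0.25·0.547 = 0.547.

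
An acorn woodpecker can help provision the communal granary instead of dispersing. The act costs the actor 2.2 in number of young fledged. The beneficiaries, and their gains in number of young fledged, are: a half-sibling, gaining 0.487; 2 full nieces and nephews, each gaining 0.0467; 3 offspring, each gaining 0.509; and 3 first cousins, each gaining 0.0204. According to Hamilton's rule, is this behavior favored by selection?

Hamilton's rule: the trait is favored when the sum of r·B over every recipient exceeds the actor's cost C.
r to a half-sibling = 0.25 (half-sibs share one parent — one path of length 2: r = (1/2)^2 = 1/4).
r to a full niece or nephew = 1/4 (full aunt/uncle↔niece/nephew: two paths of length 3 through the shared grandparent pair: r = 2·(1/2)^3 = 1/4).
r to an offspring = 1/2 (one parent–offspring link: r = (1/2)^1 = 1/2).
r to a first cousin = 1/8 (first cousins share one grandparent pair — two paths of length 4: r = 2·(1/2)^4 = 1/8).
Summing one r·B term per recipient: 1·0.25·0.487 + 2·0.25·0.0467 + 3·0.5·0.509 + 3·0.125·0.0204 = 0.91625.
0.91625 < 2.2: the indirect benefit is less than the cost.

No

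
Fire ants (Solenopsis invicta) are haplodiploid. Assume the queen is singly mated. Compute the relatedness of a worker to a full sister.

0.75

Haplodiploid full sisters inherit their father's entire haploid genome identically (contributing 1/2) and on average half of their mother's contribution (1/2 · 1/2 = 1/4); r = 1/2 + 1/4 = 3/4.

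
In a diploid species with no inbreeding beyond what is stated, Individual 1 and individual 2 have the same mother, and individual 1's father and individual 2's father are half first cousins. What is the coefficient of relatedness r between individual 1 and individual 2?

0.265625

Relatedness sums over independent paths through distinct common ancestors.
Individual 1 and individual 2 are related in two ways: half-sibs through their shared mother (r = 1/4) and half second cousins through their fathers (r = 1/64).
r = 1/4 + 1/64 = 0.265625.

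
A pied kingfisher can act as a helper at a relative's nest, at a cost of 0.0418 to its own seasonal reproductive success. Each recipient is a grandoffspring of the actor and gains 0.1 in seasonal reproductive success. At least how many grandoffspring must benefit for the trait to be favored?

r to a grandoffspring = 0.25 (two parent–offspring links: r = (1/2)^2 = 1/4).
Hamilton's rule: n·r·B > C  ⇒  n > C/(r·B) = 0.0418/(0.25·0.1) = 1.672.
The smallest integer exceeding 1.672 is 2.

2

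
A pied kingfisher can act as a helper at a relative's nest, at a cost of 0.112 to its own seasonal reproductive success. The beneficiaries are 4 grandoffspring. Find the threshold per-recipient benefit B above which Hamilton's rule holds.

0.112

r to a grandoffspring = 1/4 (two parent–offspring links: r = (1/2)^2 = 1/4).
Hamilton's rule with n recipients of equal r: n·r·B > C, so B > C/(n·r) = 0.112/(4·0.25) = 0.112.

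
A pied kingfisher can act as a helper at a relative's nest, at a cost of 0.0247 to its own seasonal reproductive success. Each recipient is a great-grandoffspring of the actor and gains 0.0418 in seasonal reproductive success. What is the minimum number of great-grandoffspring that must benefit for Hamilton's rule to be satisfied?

5

r to a great-grandoffspring = 1/8 (three parent–offspring links: r = (1/2)^3 = 1/8).
Hamilton's rule: n·r·B > C  ⇒  n > C/(r·B) = 0.0247/(0.125·0.0418) = 4.727.
The smallest integer exceeding 4.727 is 5.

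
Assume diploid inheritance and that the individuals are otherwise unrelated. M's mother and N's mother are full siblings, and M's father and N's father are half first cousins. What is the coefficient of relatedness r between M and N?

0.140625

Relatedness sums over independent paths through distinct common ancestors.
M and N are related in two ways: first cousins through their mothers (r = 1/8) and half second cousins through their fathers (r = 1/64).
r = 1/8 + 1/64 = 9/64 = 0.140625.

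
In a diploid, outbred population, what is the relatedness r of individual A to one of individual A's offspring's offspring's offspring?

0.125

Each parent–offspring link contributes a factor of 1/2, and independent paths through distinct common ancestors add.
Three parent–offspring links: r = (1/2)^3 = 1/8.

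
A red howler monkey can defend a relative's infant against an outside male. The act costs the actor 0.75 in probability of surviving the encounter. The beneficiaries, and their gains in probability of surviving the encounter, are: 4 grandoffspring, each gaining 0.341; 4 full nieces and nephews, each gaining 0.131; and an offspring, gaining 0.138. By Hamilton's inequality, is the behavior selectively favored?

No

Hamilton's rule: the trait is favored when the sum of r·B over every recipient exceeds the actor's cost C.
r to a grandoffspring = 1/4 (two parent–offspring links: r = (1/2)^2 = 1/4).
r to a full niece or nephew = 1/4 (full aunt/uncle↔niece/nephew: two paths of length 3 through the shared grandparent pair: r = 2·(1/2)^3 = 1/4).
r to an offspring = 0.5 (one parent–offspring link: r = (1/2)^1 = 1/2).
Summing one r·B term per recipient: 4·0.25·0.341 + 4·0.25·0.131 + 1·0.5·0.138 = 0.541.
0.541 < 0.75: the indirect benefit is less than the cost.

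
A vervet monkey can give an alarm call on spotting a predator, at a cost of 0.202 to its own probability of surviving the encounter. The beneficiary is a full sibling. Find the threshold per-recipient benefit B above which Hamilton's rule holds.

0.404

r to a full sibling = 0.5 (full sibs share both parents — two paths of length 2: r = 2·(1/2)^2 = 1/2).
Hamilton's rule with n recipients of equal r: n·r·B > C, so B > C/(n·r) = 0.202/(1·0.5) = 0.404.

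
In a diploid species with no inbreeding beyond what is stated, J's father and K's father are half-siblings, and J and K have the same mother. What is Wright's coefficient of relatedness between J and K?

Relatedness sums over independent paths through distinct common ancestors.
J and K are related in two ways: half first cousins through their fathers (r = 1/16) and half-sibs through their shared mother (r = 1/4).
r = 1/16 + 1/4 = 0.3125.

0.3125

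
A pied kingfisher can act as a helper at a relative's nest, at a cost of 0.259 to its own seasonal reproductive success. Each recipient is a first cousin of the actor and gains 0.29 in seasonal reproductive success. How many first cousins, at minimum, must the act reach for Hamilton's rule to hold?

8

r to a first cousin = 0.125 (first cousins share one grandparent pair — two paths of length 4: r = 2·(1/2)^4 = 1/8).
Hamilton's rule: n·r·B > C  ⇒  n > C/(r·B) = 0.259/(0.125·0.29) = 7.145.
The smallest integer exceeding 7.145 is 8.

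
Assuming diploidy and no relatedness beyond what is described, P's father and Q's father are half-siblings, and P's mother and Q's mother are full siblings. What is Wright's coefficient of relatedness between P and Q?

0.1875

Independent pedigree routes through distinct common ancestors add.
P and Q are related in two ways: half first cousins through their fathers (r = 1/16) and first cousins through their mothers (r = 1/8).
r = 1/16 + 1/8 = 3/16 = 0.1875.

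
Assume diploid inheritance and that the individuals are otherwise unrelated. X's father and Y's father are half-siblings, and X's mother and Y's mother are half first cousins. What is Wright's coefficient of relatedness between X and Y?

0.078125

Wright's path rule: contributions from independent ancestry routes add.
X and Y are related in two ways: half first cousins through their fathers (r = 1/16) and half second cousins through their mothers (r = 1/64).
r = 1/16 + 1/64 = 5/64 = 0.078125.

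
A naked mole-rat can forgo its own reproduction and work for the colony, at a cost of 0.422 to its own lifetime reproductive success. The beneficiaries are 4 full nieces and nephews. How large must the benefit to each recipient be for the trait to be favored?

0.422

r to a full niece or nephew = 1/4 (full aunt/uncle↔niece/nephew: two paths of length 3 through the shared grandparent pair: r = 2·(1/2)^3 = 1/4).
Hamilton's rule with n recipients of equal r: n·r·B > C, so B > C/(n·r) = 0.422/(4·0.25) = 0.422.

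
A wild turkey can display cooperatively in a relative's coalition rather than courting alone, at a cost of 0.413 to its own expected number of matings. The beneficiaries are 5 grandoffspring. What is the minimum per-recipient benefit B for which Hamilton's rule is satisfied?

0.3304

r to a grandoffspring = 1/4 (two parent–offspring links: r = (1/2)^2 = 1/4).
Hamilton's rule with n recipients of equal r: n·r·B > C, so B > C/(n·r) = 0.413/(5·0.25) = 0.3304.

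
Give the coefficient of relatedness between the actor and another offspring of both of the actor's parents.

0.5

Each parent–offspring link contributes a factor of 1/2, and independent paths through distinct common ancestors add.
Full sibs share both parents — two paths of length 2: r = 2·(1/2)^2 = 1/2.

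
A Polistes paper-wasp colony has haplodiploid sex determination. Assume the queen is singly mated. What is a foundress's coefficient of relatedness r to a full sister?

Haplodiploid full sisters inherit their father's entire haploid genome identically (contributing 1/2) and on average half of their mother's contribution (1/2 · 1/2 = 1/4); r = 1/2 + 1/4 = 3/4.

0.75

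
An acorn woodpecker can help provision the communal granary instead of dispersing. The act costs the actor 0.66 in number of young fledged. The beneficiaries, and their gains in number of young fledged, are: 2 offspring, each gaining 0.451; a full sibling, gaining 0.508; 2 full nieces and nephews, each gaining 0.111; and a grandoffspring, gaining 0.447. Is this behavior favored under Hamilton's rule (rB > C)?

Yes

Hamilton's rule: the trait is favored when the sum of r·B over every recipient exceeds the actor's cost C.
r to an offspring = 0.5 (one parent–offspring link: r = (1/2)^1 = 1/2).
r to a full sibling = 0.5 (full sibs share both parents — two paths of length 2: r = 2·(1/2)^2 = 1/2).
r to a full niece or nephew = 1/4 (full aunt/uncle↔niece/nephew: two paths of length 3 through the shared grandparent pair: r = 2·(1/2)^3 = 1/4).
r to a grandoffspring = 0.25 (two parent–offspring links: r = (1/2)^2 = 1/4).
Summing one r·B term per recipient: 2·0.5·0.451 + 1·0.5·0.508 + 2·0.25·0.111 + 1·0.25·0.447 = 0.87225.
0.87225 > 0.66: the indirect benefit exceeds the cost.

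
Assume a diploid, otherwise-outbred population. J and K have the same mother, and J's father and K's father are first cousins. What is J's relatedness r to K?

0.28125

Wright's path rule: contributions from independent ancestry routes add.
J and K are related in two ways: half-sibs through their shared mother (r = 1/4) and second cousins through their fathers (r = 1/32).
r = 1/4 + 1/32 = 9/32 = 0.28125.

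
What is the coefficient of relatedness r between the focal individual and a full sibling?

Full sibs share both parents — two paths of length 2: r = 2·(1/2)^2 = 1/2.

0.5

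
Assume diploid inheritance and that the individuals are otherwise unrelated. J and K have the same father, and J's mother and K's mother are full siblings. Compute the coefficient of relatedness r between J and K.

0.375

Relatedness sums over independent paths through distinct common ancestors.
J and K are related in two ways: half-sibs through their shared father (r = 1/4) and first cousins through their mothers (r = 1/8).
r = 1/4 + 1/8 = 3/8 = 0.375.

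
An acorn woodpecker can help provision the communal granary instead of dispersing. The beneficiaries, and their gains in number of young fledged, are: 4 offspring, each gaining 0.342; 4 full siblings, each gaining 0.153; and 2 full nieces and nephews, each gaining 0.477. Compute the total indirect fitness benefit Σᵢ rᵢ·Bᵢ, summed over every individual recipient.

r to an offspring = 0.5 (one parent–offspring link: r = (1/2)^1 = 1/2).
r to a full sibling = 1/2 (full sibs share both parents — two paths of length 2: r = 2·(1/2)^2 = 1/2).
r to a full niece or nephew = 1/4 (full aunt/uncle↔niece/nephew: two paths of length 3 through the shared grandparent pair: r = 2·(1/2)^3 = 1/4).
Summing one r·B term per recipient: 4·0.5·0.342 + 4·0.5·0.153 + 2·0.25·0.477 = 1.2285.

1.2285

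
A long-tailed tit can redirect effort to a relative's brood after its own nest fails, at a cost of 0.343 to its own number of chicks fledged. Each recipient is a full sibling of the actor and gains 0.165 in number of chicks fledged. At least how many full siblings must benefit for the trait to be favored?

5

r to a full sibling = 0.5 (full sibs share both parents — two paths of length 2: r = 2·(1/2)^2 = 1/2).
Hamilton's rule: n·r·B > C  ⇒  n > C/(r·B) = 0.343/(0.5·0.165) = 4.158.
The smallest integer exceeding 4.158 is 5.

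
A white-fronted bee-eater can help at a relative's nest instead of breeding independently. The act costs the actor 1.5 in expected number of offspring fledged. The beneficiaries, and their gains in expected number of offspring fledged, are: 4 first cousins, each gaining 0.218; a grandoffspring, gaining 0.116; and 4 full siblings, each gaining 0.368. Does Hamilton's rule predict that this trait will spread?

No

Hamilton's rule: the trait is favored when the sum of r·B over every recipient exceeds the actor's cost C.
r to a first cousin = 0.125 (first cousins share one grandparent pair — two paths of length 4: r = 2·(1/2)^4 = 1/8).
r to a grandoffspring = 0.25 (two parent–offspring links: r = (1/2)^2 = 1/4).
r to a full sibling = 1/2 (full sibs share both parents — two paths of length 2: r = 2·(1/2)^2 = 1/2).
Summing one r·B term per recipient: 4·0.125·0.218 + 1·0.25·0.116 + 4·0.5·0.368 = 0.874.
0.874 < 1.5: the indirect benefit is less than the cost.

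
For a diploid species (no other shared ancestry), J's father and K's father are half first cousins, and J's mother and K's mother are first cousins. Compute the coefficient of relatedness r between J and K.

0.046875

Independent pedigree routes through distinct common ancestors add.
J and K are related in two ways: half second cousins through their fathers (r = 1/64) and second cousins through their mothers (r = 1/32).
r = 1/64 + 1/32 = 3/64 = 0.046875.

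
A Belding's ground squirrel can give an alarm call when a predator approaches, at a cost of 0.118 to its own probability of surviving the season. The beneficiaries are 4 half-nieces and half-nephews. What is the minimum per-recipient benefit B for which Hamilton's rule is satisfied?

0.236

r to a half-niece or half-nephew = 0.125 (half-aunt/uncle↔niece/nephew: one path of length 3: r = (1/2)^3 = 1/8).
Hamilton's rule with n recipients of equal r: n·r·B > C, so B > C/(n·r) = 0.118/(4·0.125) = 0.236.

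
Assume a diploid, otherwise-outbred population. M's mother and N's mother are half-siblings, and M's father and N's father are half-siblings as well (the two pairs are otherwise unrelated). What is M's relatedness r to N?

0.125

With two independent routes of shared ancestry, r is the sum of the two contributions.
M and N are related in two ways: half first cousins through their mothers (r = 1/16) and half first cousins through their fathers (r = 1/16).
r = 1/16 + 1/16 = 0.125.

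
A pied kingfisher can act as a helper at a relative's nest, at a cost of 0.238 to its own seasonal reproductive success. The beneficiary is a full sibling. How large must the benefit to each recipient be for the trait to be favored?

r to a full sibling = 0.5 (full sibs share both parents — two paths of length 2: r = 2·(1/2)^2 = 1/2).
Hamilton's rule with n recipients of equal r: n·r·B > C, so B > C/(n·r) = 0.238/(1·0.5) = 0.476.

0.476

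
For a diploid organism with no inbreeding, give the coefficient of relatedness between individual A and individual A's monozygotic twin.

Each parent–offspring link contributes a factor of 1/2, and independent paths through distinct common ancestors add.
Monozygotic twins share every allele identical by descent: r = 1.

1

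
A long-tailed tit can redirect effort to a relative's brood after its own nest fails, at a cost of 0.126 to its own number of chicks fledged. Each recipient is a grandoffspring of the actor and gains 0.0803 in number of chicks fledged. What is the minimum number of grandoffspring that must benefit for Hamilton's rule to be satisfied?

7

r to a grandoffspring = 1/4 (two parent–offspring links: r = (1/2)^2 = 1/4).
Hamilton's rule: n·r·B > C  ⇒  n > C/(r·B) = 0.126/(0.25·0.0803) = 6.276.
The smallest integer exceeding 6.276 is 7.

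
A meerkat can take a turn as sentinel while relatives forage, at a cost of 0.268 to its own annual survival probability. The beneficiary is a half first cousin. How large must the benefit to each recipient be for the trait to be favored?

4.288

r to a half first cousin = 1/16 (half first cousins share one grandparent — one path of length 4: r = (1/2)^4 = 1/16).
Hamilton's rule with n recipients of equal r: n·r·B > C, so B > C/(n·r) = 0.268/(1·0.0625) = 4.288.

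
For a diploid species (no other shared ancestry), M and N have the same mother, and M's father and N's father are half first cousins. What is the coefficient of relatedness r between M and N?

Wright's path rule: contributions from independent ancestry routes add.
M and N are related in two ways: half-sibs through their shared mother (r = 1/4) and half second cousins through their fathers (r = 1/64).
r = 1/4 + 1/64 = 17/64 = 0.265625.

0.265625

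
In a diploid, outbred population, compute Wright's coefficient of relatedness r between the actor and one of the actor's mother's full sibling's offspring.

0.125

Each parent–offspring link contributes a factor of 1/2, and independent paths through distinct common ancestors add.
First cousins share one grandparent pair — two paths of length 4: r = 2·(1/2)^4 = 1/8.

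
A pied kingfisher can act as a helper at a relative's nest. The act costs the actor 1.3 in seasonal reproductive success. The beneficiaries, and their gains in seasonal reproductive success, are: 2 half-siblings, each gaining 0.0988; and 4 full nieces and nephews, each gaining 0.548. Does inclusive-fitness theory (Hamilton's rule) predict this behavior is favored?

No

Hamilton's rule: the trait is favored when the sum of r·B over every recipient exceeds the actor's cost C.
r to a half-sibling = 1/4 (half-sibs share one parent — one path of length 2: r = (1/2)^2 = 1/4).
r to a full niece or nephew = 1/4 (full aunt/uncle↔niece/nephew: two paths of length 3 through the shared grandparent pair: r = 2·(1/2)^3 = 1/4).
Summing one r·B term per recipient: 2·0.25·0.0988 + 4·0.25·0.548 = 0.5974.
0.5974 < 1.3: the indirect benefit is less than the cost.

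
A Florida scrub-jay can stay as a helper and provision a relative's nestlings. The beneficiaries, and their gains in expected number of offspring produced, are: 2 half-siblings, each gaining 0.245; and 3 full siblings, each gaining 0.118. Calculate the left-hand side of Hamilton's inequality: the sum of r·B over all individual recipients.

0.2995

r to a half-sibling = 1/4 (half-sibs share one parent — one path of length 2: r = (1/2)^2 = 1/4).
r to a full sibling = 0.5 (full sibs share both parents — two paths of length 2: r = 2·(1/2)^2 = 1/2).
Summing one r·B term per recipient: 2·0.25·0.245 + 3·0.5·0.118 = 0.2995.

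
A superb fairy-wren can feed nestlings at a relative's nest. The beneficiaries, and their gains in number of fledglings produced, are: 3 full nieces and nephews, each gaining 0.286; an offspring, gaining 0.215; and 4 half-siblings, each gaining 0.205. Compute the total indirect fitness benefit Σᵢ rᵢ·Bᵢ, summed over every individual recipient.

r to a full niece or nephew = 1/4 (full aunt/uncle↔niece/nephew: two paths of length 3 through the shared grandparent pair: r = 2·(1/2)^3 = 1/4).
r to an offspring = 1/2 (one parent–offspring link: r = (1/2)^1 = 1/2).
r to a half-sibling = 0.25 (half-sibs share one parent — one path of length 2: r = (1/2)^2 = 1/4).
Summing one r·B term per recipient: 3·0.25·0.286 + 1·0.5·0.215 + 4·0.25·0.205 = 0.527.

0.527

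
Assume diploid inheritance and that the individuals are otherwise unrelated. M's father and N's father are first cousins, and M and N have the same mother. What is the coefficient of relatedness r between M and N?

Wright's path rule: contributions from independent ancestry routes add.
M and N are related in two ways: second cousins through their fathers (r = 1/32) and half-sibs through their shared mother (r = 1/4).
r = 1/32 + 1/4 = 0.28125.

0.28125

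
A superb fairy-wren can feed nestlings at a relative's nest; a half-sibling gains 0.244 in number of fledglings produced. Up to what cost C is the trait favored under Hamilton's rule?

0.061

r to a half-sibling = 1/4 (half-sibs share one parent — one path of length 2: r = (1/2)^2 = 1/4).
Hamilton's rule: n·r·B > C, so the trait is favored while C < n·r·B = 1·0.25·0.244 = 0.061.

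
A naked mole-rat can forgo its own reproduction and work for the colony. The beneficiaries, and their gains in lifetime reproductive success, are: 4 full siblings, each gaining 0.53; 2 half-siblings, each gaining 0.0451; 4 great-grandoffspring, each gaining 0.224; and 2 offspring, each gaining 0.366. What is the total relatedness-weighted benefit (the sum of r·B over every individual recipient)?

1.56055

r to a full sibling = 0.5 (full sibs share both parents — two paths of length 2: r = 2·(1/2)^2 = 1/2).
r to a half-sibling = 1/4 (half-sibs share one parent — one path of length 2: r = (1/2)^2 = 1/4).
r to a great-grandoffspring = 0.125 (three parent–offspring links: r = (1/2)^3 = 1/8).
r to an offspring = 1/2 (one parent–offspring link: r = (1/2)^1 = 1/2).
Summing one r·B term per recipient: 4·0.5·0.53 + 2·0.25·0.0451 + 4·0.125·0.224 + 2·0.5·0.366 = 1.56055.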